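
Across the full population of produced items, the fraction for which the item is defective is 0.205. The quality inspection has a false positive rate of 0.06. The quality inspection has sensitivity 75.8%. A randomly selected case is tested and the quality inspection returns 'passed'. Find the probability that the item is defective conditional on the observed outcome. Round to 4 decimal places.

P(H | E) ≈ 0.0623

Let H be the event that the item is defective. P(H) = 0.205, so P(¬H) = 0.795. With E the 'passed' result, P(E|H) = 0.242 and P(E|¬H) = 0.94.
P(E) = 0.242·0.205 + 0.94·0.795 = 0.049610 + 0.74730 = 0.79691.
By Bayes' theorem, P(H|E) = 0.049610 / 0.79691 = 0.0623.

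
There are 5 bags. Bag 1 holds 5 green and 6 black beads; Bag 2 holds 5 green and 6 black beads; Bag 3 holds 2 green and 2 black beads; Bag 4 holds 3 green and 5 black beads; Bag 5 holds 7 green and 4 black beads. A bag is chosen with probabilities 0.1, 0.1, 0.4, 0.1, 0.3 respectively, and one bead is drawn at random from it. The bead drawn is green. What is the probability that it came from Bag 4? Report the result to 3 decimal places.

Posterior probability ≈ 0.072

Tabulate prior·likelihood by source: [1] prior 0.1, lik 0.4545, product 0.04545; [2] prior 0.1, lik 0.4545, product 0.04545; [3] prior 0.4, lik 0.5, product 0.2000; [4] prior 0.1, lik 0.375, product 0.03750; [5] prior 0.3, lik 0.6364, product 0.1909.
Normalizing constant = 0.51932; the posterior for Bag 4 is its product over the sum, 0.03750/0.51932 = 0.072.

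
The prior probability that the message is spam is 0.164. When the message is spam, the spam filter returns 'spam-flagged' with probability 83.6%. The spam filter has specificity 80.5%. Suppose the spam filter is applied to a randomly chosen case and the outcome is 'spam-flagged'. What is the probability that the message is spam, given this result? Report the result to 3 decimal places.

Write H for 'the message is spam'. Prior odds H:¬H = 0.164/0.836 = 0.19617. For the 'spam-flagged' outcome, the likelihood ratio is 0.836/0.195 = 4.2872.
Posterior odds = 0.19617 × 4.2872 = 0.84103, so P(H|E) = 0.84103/(1+0.84103) = 0.457.

P(H | E) ≈ 0.457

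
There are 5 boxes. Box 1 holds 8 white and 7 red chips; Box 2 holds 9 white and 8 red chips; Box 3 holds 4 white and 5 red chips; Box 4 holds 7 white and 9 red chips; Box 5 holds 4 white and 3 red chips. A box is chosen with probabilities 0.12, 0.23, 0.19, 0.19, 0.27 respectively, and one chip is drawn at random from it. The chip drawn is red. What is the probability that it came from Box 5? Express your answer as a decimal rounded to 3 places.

Tabulate prior·likelihood by source: [1] prior 0.12, lik 0.4667, product 0.05600; [2] prior 0.23, lik 0.4706, product 0.1082; [3] prior 0.19, lik 0.5556, product 0.1056; [4] prior 0.19, lik 0.5625, product 0.1069; [5] prior 0.27, lik 0.4286, product 0.1157.
Normalizing constant = 0.49238; the posterior for Box 5 is its product over the sum, 0.1157/0.49238 = 0.235.

Posterior probability ≈ 0.235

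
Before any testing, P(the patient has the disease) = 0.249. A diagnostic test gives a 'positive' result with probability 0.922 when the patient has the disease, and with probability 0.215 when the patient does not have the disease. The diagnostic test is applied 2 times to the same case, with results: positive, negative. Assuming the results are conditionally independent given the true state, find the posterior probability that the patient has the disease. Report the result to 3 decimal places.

Let H be the event that the patient has the disease; start with P(H) = 0.249. P('positive'|H) = 0.922, P('positive'|¬H) = 0.215.
Update on result 1 ('positive'): P(H) ← 0.922·0.2490 / (0.922·0.2490 + 0.215·0.7510) = 0.22958/0.39104 = 0.5871.
Update on result 2 ('negative'): P(H) ← 0.078·0.5871 / (0.078·0.5871 + 0.785·0.4129) = 0.045793/0.36993 = 0.1238.

Posterior P(H) ≈ 0.124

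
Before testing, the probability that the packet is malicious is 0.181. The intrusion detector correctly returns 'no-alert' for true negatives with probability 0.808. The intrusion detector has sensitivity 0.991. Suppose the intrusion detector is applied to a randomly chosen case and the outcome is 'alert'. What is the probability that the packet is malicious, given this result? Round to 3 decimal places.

P(H | E) ≈ 0.533

Write H for 'the packet is malicious'. Prior odds H:¬H = 0.181/0.819 = 0.22100. For the 'alert' outcome, the likelihood ratio is 0.991/0.192 = 5.1615.
Posterior odds = 0.22100 × 5.1615 = 1.1407, so P(H|E) = 1.1407/(1+1.1407) = 0.533.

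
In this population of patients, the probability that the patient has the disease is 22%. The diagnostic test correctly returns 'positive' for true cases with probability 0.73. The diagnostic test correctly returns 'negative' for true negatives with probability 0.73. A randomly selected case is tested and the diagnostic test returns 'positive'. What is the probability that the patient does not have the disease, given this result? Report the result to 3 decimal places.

Let H be the event that the patient has the disease. P(H) = 0.22, so P(¬H) = 0.78. With E the 'positive' result, P(E|H) = 0.73 and P(E|¬H) = 0.27.
P(E) = 0.73·0.22 + 0.27·0.78 = 0.16060 + 0.21060 = 0.37120.
By Bayes' theorem, P(H|E) = 0.16060 / 0.37120 = 0.433. Hence P(¬H|E) = 1 − 0.433 = 0.567.

P(¬H | E) ≈ 0.567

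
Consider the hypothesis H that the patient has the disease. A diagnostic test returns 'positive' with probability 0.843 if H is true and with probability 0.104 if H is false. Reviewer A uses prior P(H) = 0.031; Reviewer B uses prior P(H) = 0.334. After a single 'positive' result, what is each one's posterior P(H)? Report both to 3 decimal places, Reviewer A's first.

P('+'|H) = 0.843, P('+'|¬H) = 0.104.
Reviewer A: numerator 0.843·0.031 = 0.026133; evidence = 0.026133+0.104·0.969 = 0.12691; posterior = 0.206.
Reviewer B: numerator 0.843·0.334 = 0.28156; evidence = 0.28156+0.104·0.666 = 0.35083; posterior = 0.803.

Reviewer A: 0.206; Reviewer B: 0.803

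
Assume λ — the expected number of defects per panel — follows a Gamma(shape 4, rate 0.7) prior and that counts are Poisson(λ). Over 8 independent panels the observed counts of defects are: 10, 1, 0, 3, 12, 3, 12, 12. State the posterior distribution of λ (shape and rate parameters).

Total count ∑xᵢ = 53 over n = 8 panels.
Gamma is conjugate to the Poisson likelihood: posterior is Gamma(shape = 4+53 = 57, rate = 0.7+8 = 8.7).

Posterior: Gamma(shape=57, rate=8.7)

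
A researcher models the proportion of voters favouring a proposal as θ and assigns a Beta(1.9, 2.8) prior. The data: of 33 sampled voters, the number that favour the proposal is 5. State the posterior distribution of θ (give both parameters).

Posterior: Beta(6.9, 30.8)

Observing 5 successes and 28 failures updates Beta(1.9, 2.8) by adding the success and failure counts to the two shape parameters: α = 1.9+5 = 6.9, β = 2.8+28 = 30.8.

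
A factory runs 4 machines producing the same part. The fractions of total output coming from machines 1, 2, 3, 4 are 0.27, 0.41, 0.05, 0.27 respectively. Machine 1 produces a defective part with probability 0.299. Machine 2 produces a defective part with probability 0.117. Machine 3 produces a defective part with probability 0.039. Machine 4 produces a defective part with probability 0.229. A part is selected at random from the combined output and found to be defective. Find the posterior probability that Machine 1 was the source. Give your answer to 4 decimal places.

P(defective|M1) = 0.299; P(defective|M2) = 0.117; P(defective|M3) = 0.039; P(defective|M4) = 0.229.
Prior × likelihood for each source: 0.27·0.299=0.08073, 0.41·0.117=0.04797, 0.05·0.039=0.001950, 0.27·0.229=0.06183. Summing gives P(defective) = 0.19248.
P(Machine 1 | defective) = 0.08073 / 0.19248 = 0.4194.

Posterior probability ≈ 0.4194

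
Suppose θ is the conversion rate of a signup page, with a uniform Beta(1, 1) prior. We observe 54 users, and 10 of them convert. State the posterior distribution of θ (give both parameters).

The binomial likelihood is conjugate to the Beta prior: with 10 successes and 44 failures, the posterior is Beta(1+10, 1+44) = Beta(11, 45).

Posterior: Beta(11, 45)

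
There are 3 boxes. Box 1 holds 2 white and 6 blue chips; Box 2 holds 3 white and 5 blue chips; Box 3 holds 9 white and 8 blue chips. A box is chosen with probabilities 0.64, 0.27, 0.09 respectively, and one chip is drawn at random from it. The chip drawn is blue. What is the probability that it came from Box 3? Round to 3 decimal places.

Posterior probability ≈ 0.061

Tabulate prior·likelihood by source: [1] prior 0.64, lik 0.75, product 0.4800; [2] prior 0.27, lik 0.625, product 0.1688; [3] prior 0.09, lik 0.4706, product 0.04235.
Normalizing constant = 0.69110; the posterior for Box 3 is its product over the sum, 0.04235/0.69110 = 0.061.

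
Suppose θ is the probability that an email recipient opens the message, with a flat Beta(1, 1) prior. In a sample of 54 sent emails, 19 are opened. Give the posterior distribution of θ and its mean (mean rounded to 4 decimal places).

Posterior: Beta(20, 36); mean ≈ 0.3571

Observing 19 successes and 35 failures updates Beta(1, 1) by adding the success and failure counts to the two shape parameters: α = 1+19 = 20, β = 1+35 = 36.
E[θ | data] = 20/(20+36) = 0.3571.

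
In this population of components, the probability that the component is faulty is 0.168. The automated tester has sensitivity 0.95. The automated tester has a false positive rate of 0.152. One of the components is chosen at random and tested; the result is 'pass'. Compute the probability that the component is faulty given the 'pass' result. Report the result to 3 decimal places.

P(H | E) ≈ 0.012

Let H be the event that the component is faulty. P(H) = 0.168, so P(¬H) = 0.832. With E the 'pass' result, P(E|H) = 0.05 and P(E|¬H) = 0.848.
P(E) = 0.05·0.168 + 0.848·0.832 = 0.0084000 + 0.70554 = 0.71394.
By Bayes' theorem, P(H|E) = 0.0084000 / 0.71394 = 0.012.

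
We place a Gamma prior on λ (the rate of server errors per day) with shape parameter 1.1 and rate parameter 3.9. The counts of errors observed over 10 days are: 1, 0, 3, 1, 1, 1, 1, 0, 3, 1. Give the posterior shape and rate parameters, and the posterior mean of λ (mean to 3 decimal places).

Total count ∑xᵢ = 12 over n = 10 days.
Gamma is conjugate to the Poisson likelihood: posterior is Gamma(shape = 1.1+12 = 13.1, rate = 3.9+10 = 13.9).
E[λ | data] = 13.1/13.9 = 0.942.

Posterior: Gamma(shape=13.1, rate=13.9); mean ≈ 0.942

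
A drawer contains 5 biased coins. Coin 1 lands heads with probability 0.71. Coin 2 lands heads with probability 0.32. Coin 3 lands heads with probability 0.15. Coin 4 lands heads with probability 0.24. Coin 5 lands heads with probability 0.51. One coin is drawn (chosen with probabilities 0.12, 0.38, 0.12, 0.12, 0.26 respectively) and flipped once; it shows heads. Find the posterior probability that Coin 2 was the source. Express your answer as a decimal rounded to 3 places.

Tabulate prior·likelihood by source: [1] prior 0.12, lik 0.71, product 0.08520; [2] prior 0.38, lik 0.32, product 0.1216; [3] prior 0.12, lik 0.15, product 0.01800; [4] prior 0.12, lik 0.24, product 0.02880; [5] prior 0.26, lik 0.51, product 0.1326.
Normalizing constant = 0.38620; the posterior for Coin 2 is its product over the sum, 0.1216/0.38620 = 0.315.

Posterior probability ≈ 0.315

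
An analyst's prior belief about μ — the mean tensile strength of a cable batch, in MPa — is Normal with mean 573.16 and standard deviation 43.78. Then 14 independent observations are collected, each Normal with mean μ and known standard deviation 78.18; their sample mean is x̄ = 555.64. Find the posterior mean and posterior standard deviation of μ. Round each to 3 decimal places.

Posterior mean ≈ 558.890; posterior SD ≈ 18.857

With known σ, the Normal prior is conjugate. Weight on the data is w = (n/σ²)/(n/σ² + 1/τ₀²) = 0.00229053/(0.00229053+0.00052173) = 0.81448.
Posterior mean = w·x̄ + (1−w)·μ₀ = 0.81448·555.64 + 0.18552·573.16 = 558.890. Posterior variance = 1/(0.00229053+0.00052173) = 355.585, so SD = 18.857.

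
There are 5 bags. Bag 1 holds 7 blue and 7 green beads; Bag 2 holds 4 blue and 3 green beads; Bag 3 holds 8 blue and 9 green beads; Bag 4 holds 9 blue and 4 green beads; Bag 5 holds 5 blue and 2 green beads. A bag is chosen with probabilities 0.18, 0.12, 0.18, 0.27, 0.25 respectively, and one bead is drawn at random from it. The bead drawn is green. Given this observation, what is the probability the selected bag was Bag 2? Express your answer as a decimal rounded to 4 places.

P(green|Bag 1) = 0.5; P(green|Bag 2) = 0.4286; P(green|Bag 3) = 0.5294; P(green|Bag 4) = 0.3077; P(green|Bag 5) = 0.2857.
Prior × likelihood for each source: 0.18·0.5=0.09000, 0.12·0.4286=0.05143, 0.18·0.5294=0.09529, 0.27·0.3077=0.08308, 0.25·0.2857=0.07143. Summing gives P(green) = 0.39123.
P(Bag 2 | green) = 0.05143 / 0.39123 = 0.1315.

Posterior probability ≈ 0.1315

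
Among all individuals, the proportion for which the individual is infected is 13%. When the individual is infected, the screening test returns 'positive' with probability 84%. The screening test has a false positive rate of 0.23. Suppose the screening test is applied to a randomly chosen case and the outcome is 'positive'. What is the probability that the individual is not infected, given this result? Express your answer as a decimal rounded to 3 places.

P(¬H | E) ≈ 0.647

Let H be the event that the individual is infected. P(H) = 0.13, so P(¬H) = 0.87. With E the 'positive' result, P(E|H) = 0.84 and P(E|¬H) = 0.23.
P(E) = 0.84·0.13 + 0.23·0.87 = 0.10920 + 0.20010 = 0.30930.
By Bayes' theorem, P(H|E) = 0.10920 / 0.30930 = 0.353. Hence P(¬H|E) = 1 − 0.353 = 0.647.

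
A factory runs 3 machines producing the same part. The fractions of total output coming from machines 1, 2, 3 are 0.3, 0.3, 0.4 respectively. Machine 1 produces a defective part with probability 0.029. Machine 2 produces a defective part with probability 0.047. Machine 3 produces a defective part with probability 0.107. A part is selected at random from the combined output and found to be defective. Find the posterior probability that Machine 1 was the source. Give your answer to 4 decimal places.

Posterior probability ≈ 0.1326

P(defective|M1) = 0.029; P(defective|M2) = 0.047; P(defective|M3) = 0.107.
Prior × likelihood for each source: 0.3·0.029=0.008700, 0.3·0.047=0.01410, 0.4·0.107=0.04280. Summing gives P(defective) = 0.065600.
P(Machine 1 | defective) = 0.008700 / 0.065600 = 0.1326.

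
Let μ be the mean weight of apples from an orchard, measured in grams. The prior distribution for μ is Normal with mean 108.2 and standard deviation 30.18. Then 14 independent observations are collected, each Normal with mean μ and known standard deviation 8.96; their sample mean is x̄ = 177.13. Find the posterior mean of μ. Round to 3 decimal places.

Posterior mean ≈ 176.699

Prior precision 1/τ₀² = 1/30.18² = 0.00109790; data precision n/σ² = 14/8.96² = 0.174386.
Posterior precision = 0.00109790 + 0.174386 = 0.175484.
Posterior mean = (0.00109790·108.2 + 0.174386·177.13) / 0.175484 = 176.699.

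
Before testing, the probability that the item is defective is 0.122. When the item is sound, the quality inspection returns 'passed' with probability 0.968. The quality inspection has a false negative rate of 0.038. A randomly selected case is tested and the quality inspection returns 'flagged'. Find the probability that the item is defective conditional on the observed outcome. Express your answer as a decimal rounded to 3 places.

Let H be the event that the item is defective. P(H) = 0.122, so P(¬H) = 0.878. With E the 'flagged' result, P(E|H) = 0.962 and P(E|¬H) = 0.032.
P(E) = 0.962·0.122 + 0.032·0.878 = 0.11736 + 0.028096 = 0.14546.
By Bayes' theorem, P(H|E) = 0.11736 / 0.14546 = 0.807.

P(H | E) ≈ 0.807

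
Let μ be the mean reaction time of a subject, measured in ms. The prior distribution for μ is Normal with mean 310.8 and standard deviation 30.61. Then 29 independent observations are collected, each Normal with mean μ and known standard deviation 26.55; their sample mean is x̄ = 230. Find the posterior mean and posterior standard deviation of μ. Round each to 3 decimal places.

Posterior mean ≈ 232.043; posterior SD ≈ 4.867

With known σ, the Normal prior is conjugate. Weight on the data is w = (n/σ²)/(n/σ² + 1/τ₀²) = 0.0411404/(0.0411404+0.00106727) = 0.97471.
Posterior mean = w·x̄ + (1−w)·μ₀ = 0.97471·230 + 0.025286·310.8 = 232.043. Posterior variance = 1/(0.0411404+0.00106727) = 23.6924, so SD = 4.867.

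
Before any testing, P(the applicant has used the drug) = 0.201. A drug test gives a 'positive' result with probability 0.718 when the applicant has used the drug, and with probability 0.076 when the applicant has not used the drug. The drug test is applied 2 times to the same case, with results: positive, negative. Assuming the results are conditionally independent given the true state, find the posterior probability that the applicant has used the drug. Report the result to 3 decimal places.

Let H be the event that the applicant has used the drug; start with P(H) = 0.201. P('positive'|H) = 0.718, P('positive'|¬H) = 0.076.
Update on result 1 ('positive'): P(H) ← 0.718·0.2010 / (0.718·0.2010 + 0.076·0.7990) = 0.14432/0.20504 = 0.7038.
Update on result 2 ('negative'): P(H) ← 0.282·0.7038 / (0.282·0.7038 + 0.924·0.2962) = 0.19848/0.47213 = 0.4204.

Posterior P(H) ≈ 0.420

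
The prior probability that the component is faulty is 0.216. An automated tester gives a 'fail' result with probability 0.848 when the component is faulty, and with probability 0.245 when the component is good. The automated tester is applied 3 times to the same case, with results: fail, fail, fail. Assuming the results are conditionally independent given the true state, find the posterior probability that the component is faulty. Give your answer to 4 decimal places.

With H the event that the component is faulty, the joint likelihood of the observed sequence is P(data|H) = 0.848·0.848·0.848 = 0.60980 and P(data|¬H) = 0.245·0.245·0.245 = 0.014706.
Bayes: P(H|data) = 0.216·0.60980 / (0.216·0.60980 + 0.784·0.014706) = 0.13172/0.14325 = 0.9195.

Posterior P(H) ≈ 0.9195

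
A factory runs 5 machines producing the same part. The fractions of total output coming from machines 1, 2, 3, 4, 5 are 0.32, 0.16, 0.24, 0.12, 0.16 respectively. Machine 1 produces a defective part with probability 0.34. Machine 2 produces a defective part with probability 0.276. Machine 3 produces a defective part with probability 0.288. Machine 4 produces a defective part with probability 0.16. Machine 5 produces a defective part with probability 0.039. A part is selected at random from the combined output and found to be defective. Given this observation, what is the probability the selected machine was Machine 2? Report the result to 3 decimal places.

Posterior probability ≈ 0.178

Tabulate prior·likelihood by source: [1] prior 0.32, lik 0.34, product 0.1088; [2] prior 0.16, lik 0.276, product 0.04416; [3] prior 0.24, lik 0.288, product 0.06912; [4] prior 0.12, lik 0.16, product 0.01920; [5] prior 0.16, lik 0.039, product 0.006240.
Normalizing constant = 0.24752; the posterior for Machine 2 is its product over the sum, 0.04416/0.24752 = 0.178.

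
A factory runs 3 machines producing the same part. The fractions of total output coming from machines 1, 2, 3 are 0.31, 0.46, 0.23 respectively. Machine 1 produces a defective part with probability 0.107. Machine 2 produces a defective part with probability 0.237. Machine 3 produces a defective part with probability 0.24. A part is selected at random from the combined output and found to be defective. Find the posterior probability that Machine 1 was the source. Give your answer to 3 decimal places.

Tabulate prior·likelihood by source: [1] prior 0.31, lik 0.107, product 0.03317; [2] prior 0.46, lik 0.237, product 0.1090; [3] prior 0.23, lik 0.24, product 0.05520.
Normalizing constant = 0.19739; the posterior for Machine 1 is its product over the sum, 0.03317/0.19739 = 0.168.

Posterior probability ≈ 0.168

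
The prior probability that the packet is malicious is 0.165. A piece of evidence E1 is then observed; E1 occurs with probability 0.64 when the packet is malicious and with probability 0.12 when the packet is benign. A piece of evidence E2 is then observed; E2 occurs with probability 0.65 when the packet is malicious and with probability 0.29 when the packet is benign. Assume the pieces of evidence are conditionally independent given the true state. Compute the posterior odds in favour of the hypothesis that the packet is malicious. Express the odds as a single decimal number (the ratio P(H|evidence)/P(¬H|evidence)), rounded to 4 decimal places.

Posterior odds ≈ 2.3622

Prior odds = 0.165/(1−0.165) = 0.19760.
Likelihood ratio for E1 = 0.64/0.12 = 5.3333.
Likelihood ratio for E2 = 0.65/0.29 = 2.2414.
Posterior odds = prior odds × LR₁ × LR₂ = 2.3622.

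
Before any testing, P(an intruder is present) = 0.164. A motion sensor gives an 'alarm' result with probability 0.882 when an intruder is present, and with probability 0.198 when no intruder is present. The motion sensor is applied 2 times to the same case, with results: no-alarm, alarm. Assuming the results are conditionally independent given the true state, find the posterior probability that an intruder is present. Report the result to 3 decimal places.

Posterior P(H) ≈ 0.114

Let H be the event that an intruder is present; start with P(H) = 0.164. P('alarm'|H) = 0.882, P('alarm'|¬H) = 0.198.
Update on result 1 ('no-alarm'): P(H) ← 0.118·0.1640 / (0.118·0.1640 + 0.802·0.8360) = 0.019352/0.68982 = 0.0281.
Update on result 2 ('alarm'): P(H) ← 0.882·0.0281 / (0.882·0.0281 + 0.198·0.9719) = 0.024743/0.21719 = 0.1139.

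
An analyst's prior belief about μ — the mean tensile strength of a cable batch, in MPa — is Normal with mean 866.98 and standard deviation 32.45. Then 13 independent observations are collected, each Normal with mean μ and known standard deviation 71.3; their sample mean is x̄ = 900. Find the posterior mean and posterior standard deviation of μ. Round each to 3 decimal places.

With known σ, the Normal prior is conjugate. Weight on the data is w = (n/σ²)/(n/σ² + 1/τ₀²) = 0.00255720/(0.00255720+0.00094967) = 0.72920.
Posterior mean = w·x̄ + (1−w)·μ₀ = 0.72920·900 + 0.27080·866.98 = 891.058. Posterior variance = 1/(0.00255720+0.00094967) = 285.155, so SD = 16.887.

Posterior mean ≈ 891.058; posterior SD ≈ 16.887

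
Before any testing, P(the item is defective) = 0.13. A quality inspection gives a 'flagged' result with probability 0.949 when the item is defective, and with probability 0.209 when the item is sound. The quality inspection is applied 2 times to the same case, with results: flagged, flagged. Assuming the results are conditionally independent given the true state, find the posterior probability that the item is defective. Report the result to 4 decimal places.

Posterior P(H) ≈ 0.7550

With H the event that the item is defective, the joint likelihood of the observed sequence is P(data|H) = 0.949·0.949 = 0.90060 and P(data|¬H) = 0.209·0.209 = 0.043681.
Bayes: P(H|data) = 0.13·0.90060 / (0.13·0.90060 + 0.87·0.043681) = 0.11708/0.15508 = 0.7550.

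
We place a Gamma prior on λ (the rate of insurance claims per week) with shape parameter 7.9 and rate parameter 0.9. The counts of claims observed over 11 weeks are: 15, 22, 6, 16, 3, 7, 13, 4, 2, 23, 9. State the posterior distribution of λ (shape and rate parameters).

Posterior: Gamma(shape=127.9, rate=11.9)

Total count ∑xᵢ = 120 over n = 11 weeks.
Gamma is conjugate to the Poisson likelihood: posterior is Gamma(shape = 7.9+120 = 127.9, rate = 0.9+11 = 11.9).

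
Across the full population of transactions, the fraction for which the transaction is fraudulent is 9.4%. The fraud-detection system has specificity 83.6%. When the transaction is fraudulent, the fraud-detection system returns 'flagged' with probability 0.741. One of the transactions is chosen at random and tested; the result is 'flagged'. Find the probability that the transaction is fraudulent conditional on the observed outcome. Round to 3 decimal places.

Let H be the event that the transaction is fraudulent. P(H) = 0.094, so P(¬H) = 0.906. With E the 'flagged' result, P(E|H) = 0.741 and P(E|¬H) = 0.164.
P(E) = 0.741·0.094 + 0.164·0.906 = 0.069654 + 0.14858 = 0.21824.
By Bayes' theorem, P(H|E) = 0.069654 / 0.21824 = 0.319.

P(H | E) ≈ 0.319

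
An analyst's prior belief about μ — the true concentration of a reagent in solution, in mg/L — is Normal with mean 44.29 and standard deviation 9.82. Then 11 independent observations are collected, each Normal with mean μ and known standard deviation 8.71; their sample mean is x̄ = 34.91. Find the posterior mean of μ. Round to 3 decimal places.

With known σ, the Normal prior is conjugate. Weight on the data is w = (n/σ²)/(n/σ² + 1/τ₀²) = 0.144996/(0.144996+0.0103700) = 0.93325.
Posterior mean = w·x̄ + (1−w)·μ₀ = 0.93325·34.91 + 0.066745·44.29 = 35.536.

Posterior mean ≈ 35.536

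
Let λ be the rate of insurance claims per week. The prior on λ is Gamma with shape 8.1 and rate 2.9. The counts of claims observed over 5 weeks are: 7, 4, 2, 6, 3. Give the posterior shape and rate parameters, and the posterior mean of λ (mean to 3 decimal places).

The Poisson likelihood adds the total count to the shape and the number of exposure periods to the rate. Here ∑xᵢ = 22 and n = 5, so shape 8.1→30.1 and rate 2.9→7.9.
Posterior mean = shape/rate = 30.1/7.9 = 3.810.

Posterior: Gamma(shape=30.1, rate=7.9); mean ≈ 3.810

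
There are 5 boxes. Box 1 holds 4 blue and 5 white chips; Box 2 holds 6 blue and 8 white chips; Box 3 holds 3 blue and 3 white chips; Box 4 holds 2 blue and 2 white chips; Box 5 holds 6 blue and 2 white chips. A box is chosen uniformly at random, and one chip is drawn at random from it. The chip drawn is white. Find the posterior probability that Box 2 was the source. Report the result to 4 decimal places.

P(white|Box 1) = 0.5556; P(white|Box 2) = 0.5714; P(white|Box 3) = 0.5; P(white|Box 4) = 0.5; P(white|Box 5) = 0.25.
Prior × likelihood for each source: 0.2·0.5556=0.1111, 0.2·0.5714=0.1143, 0.2·0.5=0.1000, 0.2·0.5=0.1000, 0.2·0.25=0.05000. Summing gives P(white) = 0.47540.
P(Box 2 | white) = 0.1143 / 0.47540 = 0.2404.

Posterior probability ≈ 0.2404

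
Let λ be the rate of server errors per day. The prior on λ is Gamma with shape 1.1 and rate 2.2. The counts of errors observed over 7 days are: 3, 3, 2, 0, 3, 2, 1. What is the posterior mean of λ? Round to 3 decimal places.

The Poisson likelihood adds the total count to the shape and the number of exposure periods to the rate. Here ∑xᵢ = 14 and n = 7, so shape 1.1→15.1 and rate 2.2→9.2.
E[λ | data] = 15.1/9.2 = 1.641.

Posterior mean ≈ 1.641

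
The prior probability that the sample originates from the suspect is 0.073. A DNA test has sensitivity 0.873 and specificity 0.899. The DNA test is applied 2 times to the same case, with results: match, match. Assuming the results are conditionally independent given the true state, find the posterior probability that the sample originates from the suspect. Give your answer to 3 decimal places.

Posterior P(H) ≈ 0.855

Let H be the event that the sample originates from the suspect; start with P(H) = 0.073. P('match'|H) = 0.873, P('match'|¬H) = 0.101.
Update on result 1 ('match'): P(H) ← 0.873·0.0730 / (0.873·0.0730 + 0.101·0.9270) = 0.063729/0.15736 = 0.4050.
Update on result 2 ('match'): P(H) ← 0.873·0.4050 / (0.873·0.4050 + 0.101·0.5950) = 0.35356/0.41366 = 0.8547.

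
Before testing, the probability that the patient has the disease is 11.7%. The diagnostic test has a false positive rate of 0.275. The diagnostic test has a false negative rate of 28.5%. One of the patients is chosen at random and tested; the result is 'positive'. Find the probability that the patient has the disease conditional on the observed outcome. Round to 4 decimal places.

P(H | E) ≈ 0.2562

Write H for 'the patient has the disease'. Prior odds H:¬H = 0.117/0.883 = 0.13250. For the 'positive' outcome, the likelihood ratio is 0.715/0.275 = 2.6000.
Posterior odds = 0.13250 × 2.6000 = 0.34451, so P(H|E) = 0.34451/(1+0.34451) = 0.2562.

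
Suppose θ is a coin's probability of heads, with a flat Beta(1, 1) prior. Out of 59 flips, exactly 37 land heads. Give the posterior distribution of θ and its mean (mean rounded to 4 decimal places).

Posterior: Beta(38, 23); mean ≈ 0.6230

Observing 37 successes and 22 failures updates Beta(1, 1) by adding the success and failure counts to the two shape parameters: α = 1+37 = 38, β = 1+22 = 23.
E[θ | data] = 38/(38+23) = 0.6230.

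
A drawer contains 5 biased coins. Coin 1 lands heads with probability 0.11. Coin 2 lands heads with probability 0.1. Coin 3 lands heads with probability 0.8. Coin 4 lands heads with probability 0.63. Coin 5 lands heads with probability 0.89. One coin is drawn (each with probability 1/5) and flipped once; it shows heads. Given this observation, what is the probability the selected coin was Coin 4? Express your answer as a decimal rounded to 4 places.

Tabulate prior·likelihood by source: [1] prior 0.2, lik 0.11, product 0.02200; [2] prior 0.2, lik 0.1, product 0.02000; [3] prior 0.2, lik 0.8, product 0.1600; [4] prior 0.2, lik 0.63, product 0.1260; [5] prior 0.2, lik 0.89, product 0.1780.
Normalizing constant = 0.50600; the posterior for Coin 4 is its product over the sum, 0.1260/0.50600 = 0.2490.

Posterior probability ≈ 0.2490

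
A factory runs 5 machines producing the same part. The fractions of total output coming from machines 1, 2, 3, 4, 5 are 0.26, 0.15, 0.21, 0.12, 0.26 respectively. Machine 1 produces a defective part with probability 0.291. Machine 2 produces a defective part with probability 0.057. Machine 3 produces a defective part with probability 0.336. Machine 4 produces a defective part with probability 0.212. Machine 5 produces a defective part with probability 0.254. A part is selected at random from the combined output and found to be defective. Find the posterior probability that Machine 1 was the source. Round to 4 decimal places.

Tabulate prior·likelihood by source: [1] prior 0.26, lik 0.291, product 0.07566; [2] prior 0.15, lik 0.057, product 0.008550; [3] prior 0.21, lik 0.336, product 0.07056; [4] prior 0.12, lik 0.212, product 0.02544; [5] prior 0.26, lik 0.254, product 0.06604.
Normalizing constant = 0.24625; the posterior for Machine 1 is its product over the sum, 0.07566/0.24625 = 0.3072.

Posterior probability ≈ 0.3072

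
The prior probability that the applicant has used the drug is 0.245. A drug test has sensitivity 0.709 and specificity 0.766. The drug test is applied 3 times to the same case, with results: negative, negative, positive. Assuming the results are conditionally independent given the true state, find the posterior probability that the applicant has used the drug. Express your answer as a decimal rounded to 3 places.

Posterior P(H) ≈ 0.124

Let H be the event that the applicant has used the drug; start with P(H) = 0.245. P('positive'|H) = 0.709, P('positive'|¬H) = 0.234.
Update on result 1 ('negative'): P(H) ← 0.291·0.2450 / (0.291·0.2450 + 0.766·0.7550) = 0.071295/0.64963 = 0.1097.
Update on result 2 ('negative'): P(H) ← 0.291·0.1097 / (0.291·0.1097 + 0.766·0.8903) = 0.031937/0.71387 = 0.0447.
Update on result 3 ('positive'): P(H) ← 0.709·0.0447 / (0.709·0.0447 + 0.234·0.9553) = 0.031719/0.25525 = 0.1243.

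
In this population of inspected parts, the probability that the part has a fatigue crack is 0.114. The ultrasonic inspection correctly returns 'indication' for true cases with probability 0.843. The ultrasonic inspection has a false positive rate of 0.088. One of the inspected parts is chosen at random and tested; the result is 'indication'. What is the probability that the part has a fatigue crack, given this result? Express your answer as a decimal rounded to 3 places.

Let H be the event that the part has a fatigue crack. P(H) = 0.114, so P(¬H) = 0.886. With E the 'indication' result, P(E|H) = 0.843 and P(E|¬H) = 0.088.
P(E) = 0.843·0.114 + 0.088·0.886 = 0.096102 + 0.077968 = 0.17407.
By Bayes' theorem, P(H|E) = 0.096102 / 0.17407 = 0.552.

P(H | E) ≈ 0.552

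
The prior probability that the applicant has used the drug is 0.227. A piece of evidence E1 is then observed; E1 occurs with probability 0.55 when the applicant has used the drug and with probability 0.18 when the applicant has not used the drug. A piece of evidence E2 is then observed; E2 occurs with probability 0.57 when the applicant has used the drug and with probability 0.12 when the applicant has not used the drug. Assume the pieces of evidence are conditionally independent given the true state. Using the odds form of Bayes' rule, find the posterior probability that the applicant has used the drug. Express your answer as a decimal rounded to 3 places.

Posterior probability ≈ 0.810

Prior odds = 0.227/(1−0.227) = 0.29366. In log-odds, ln(0.29366) = -1.2253.
Add log likelihood ratios: ln(3.0556) + ln(4.7500) = 2.6751.
Posterior log-odds = 1.4498, so posterior odds = exp(1.4498) = 4.2622. Converting, P(H|E) = 4.2622/5.2622 = 0.810.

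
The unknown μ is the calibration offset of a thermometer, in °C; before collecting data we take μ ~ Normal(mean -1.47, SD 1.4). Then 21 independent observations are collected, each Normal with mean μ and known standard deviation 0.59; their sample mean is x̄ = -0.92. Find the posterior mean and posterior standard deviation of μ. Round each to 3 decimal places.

Prior precision 1/τ₀² = 1/1.4² = 0.510204; data precision n/σ² = 21/0.59² = 60.3275.
Posterior precision = 0.510204 + 60.3275 = 60.8377, giving posterior SD = 1/√60.8377 = 0.128.
Posterior mean = (0.510204·-1.47 + 60.3275·-0.92) / 60.8377 = -0.925.

Posterior mean ≈ -0.925; posterior SD ≈ 0.128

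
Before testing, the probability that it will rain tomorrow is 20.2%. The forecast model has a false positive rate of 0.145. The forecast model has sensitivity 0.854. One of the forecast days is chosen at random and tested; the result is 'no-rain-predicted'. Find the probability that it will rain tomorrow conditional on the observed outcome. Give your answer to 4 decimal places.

Write H for 'it will rain tomorrow'. Prior odds H:¬H = 0.202/0.798 = 0.25313. For the 'no-rain-predicted' outcome, the likelihood ratio is 0.146/0.855 = 0.17076.
Posterior odds = 0.25313 × 0.17076 = 0.043225, so P(H|E) = 0.043225/(1+0.043225) = 0.0414.

P(H | E) ≈ 0.0414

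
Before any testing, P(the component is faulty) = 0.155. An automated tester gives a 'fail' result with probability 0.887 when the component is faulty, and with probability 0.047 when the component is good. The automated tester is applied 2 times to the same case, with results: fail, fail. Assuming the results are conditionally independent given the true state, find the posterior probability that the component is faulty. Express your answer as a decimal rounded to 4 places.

Let H be the event that the component is faulty; start with P(H) = 0.155. P('fail'|H) = 0.887, P('fail'|¬H) = 0.047.
Update on result 1 ('fail'): P(H) ← 0.887·0.1550 / (0.887·0.1550 + 0.047·0.8450) = 0.13748/0.17720 = 0.7759.
Update on result 2 ('fail'): P(H) ← 0.887·0.7759 / (0.887·0.7759 + 0.047·0.2241) = 0.68820/0.69873 = 0.9849.

Posterior P(H) ≈ 0.9849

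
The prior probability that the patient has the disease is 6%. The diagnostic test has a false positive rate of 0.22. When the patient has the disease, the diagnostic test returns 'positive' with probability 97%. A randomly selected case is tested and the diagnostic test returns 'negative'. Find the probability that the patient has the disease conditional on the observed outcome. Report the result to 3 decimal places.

Let H be the event that the patient has the disease. P(H) = 0.06, so P(¬H) = 0.94. With E the 'negative' result, P(E|H) = 0.03 and P(E|¬H) = 0.78.
P(E) = 0.03·0.06 + 0.78·0.94 = 0.0018000 + 0.73320 = 0.73500.
By Bayes' theorem, P(H|E) = 0.0018000 / 0.73500 = 0.002.

P(H | E) ≈ 0.002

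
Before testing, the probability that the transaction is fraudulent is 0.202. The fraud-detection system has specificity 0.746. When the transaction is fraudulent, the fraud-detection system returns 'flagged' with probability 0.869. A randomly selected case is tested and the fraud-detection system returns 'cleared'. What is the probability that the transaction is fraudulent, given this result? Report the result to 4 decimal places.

Write H for 'the transaction is fraudulent'. Prior odds H:¬H = 0.202/0.798 = 0.25313. For the 'cleared' outcome, the likelihood ratio is 0.131/0.746 = 0.17560.
Posterior odds = 0.25313 × 0.17560 = 0.044451, so P(H|E) = 0.044451/(1+0.044451) = 0.0426.

P(H | E) ≈ 0.0426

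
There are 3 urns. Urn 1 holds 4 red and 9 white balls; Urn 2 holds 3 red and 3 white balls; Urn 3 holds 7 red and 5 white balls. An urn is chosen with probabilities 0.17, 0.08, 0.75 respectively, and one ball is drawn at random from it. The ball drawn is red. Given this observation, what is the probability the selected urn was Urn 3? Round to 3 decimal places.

P(red|Urn 1) = 0.3077; P(red|Urn 2) = 0.5; P(red|Urn 3) = 0.5833.
Prior × likelihood for each source: 0.17·0.3077=0.05231, 0.08·0.5=0.04000, 0.75·0.5833=0.4375. Summing gives P(red) = 0.52981.
P(Urn 3 | red) = 0.4375 / 0.52981 = 0.826.

Posterior probability ≈ 0.826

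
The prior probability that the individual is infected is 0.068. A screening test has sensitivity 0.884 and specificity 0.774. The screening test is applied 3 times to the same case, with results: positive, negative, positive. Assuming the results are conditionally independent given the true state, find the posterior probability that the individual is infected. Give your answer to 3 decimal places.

With H the event that the individual is infected, the joint likelihood of the observed sequence is P(data|H) = 0.884·0.116·0.884 = 0.090649 and P(data|¬H) = 0.226·0.774·0.226 = 0.039533.
Bayes: P(H|data) = 0.068·0.090649 / (0.068·0.090649 + 0.932·0.039533) = 0.0061641/0.043009 = 0.1433.

Posterior P(H) ≈ 0.143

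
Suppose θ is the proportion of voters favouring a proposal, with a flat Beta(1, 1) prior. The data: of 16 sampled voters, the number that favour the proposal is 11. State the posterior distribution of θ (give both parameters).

Posterior: Beta(12, 6)

Observing 11 successes and 5 failures updates Beta(1, 1) by adding the success and failure counts to the two shape parameters: α = 1+11 = 12, β = 1+5 = 6.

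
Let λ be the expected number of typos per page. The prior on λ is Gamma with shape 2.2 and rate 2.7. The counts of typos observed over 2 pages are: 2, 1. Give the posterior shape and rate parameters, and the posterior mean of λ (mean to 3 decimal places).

The Poisson likelihood adds the total count to the shape and the number of exposure periods to the rate. Here ∑xᵢ = 3 and n = 2, so shape 2.2→5.2 and rate 2.7→4.7.
E[λ | data] = 5.2/4.7 = 1.106.

Posterior: Gamma(shape=5.2, rate=4.7); mean ≈ 1.106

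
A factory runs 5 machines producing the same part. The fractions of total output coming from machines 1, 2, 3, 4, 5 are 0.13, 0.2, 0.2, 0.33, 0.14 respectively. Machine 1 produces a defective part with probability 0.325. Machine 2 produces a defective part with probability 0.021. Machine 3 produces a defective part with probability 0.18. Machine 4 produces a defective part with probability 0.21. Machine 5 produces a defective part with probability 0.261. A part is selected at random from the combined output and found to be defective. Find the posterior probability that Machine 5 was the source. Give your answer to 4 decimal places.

Tabulate prior·likelihood by source: [1] prior 0.13, lik 0.325, product 0.04225; [2] prior 0.2, lik 0.021, product 0.004200; [3] prior 0.2, lik 0.18, product 0.03600; [4] prior 0.33, lik 0.21, product 0.06930; [5] prior 0.14, lik 0.261, product 0.03654.
Normalizing constant = 0.18829; the posterior for Machine 5 is its product over the sum, 0.03654/0.18829 = 0.1941.

Posterior probability ≈ 0.1941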